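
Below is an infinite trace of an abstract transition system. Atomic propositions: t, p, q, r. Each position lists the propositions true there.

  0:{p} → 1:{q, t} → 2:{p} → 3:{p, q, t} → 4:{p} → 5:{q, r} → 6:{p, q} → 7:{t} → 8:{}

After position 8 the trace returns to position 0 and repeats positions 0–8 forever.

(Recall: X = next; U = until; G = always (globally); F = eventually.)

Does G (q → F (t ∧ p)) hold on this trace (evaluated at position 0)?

q → F (t ∧ p) holds at every position 0..8, and those are all positions ever visited, so G (q → F (t ∧ p)) holds.
Positions where q holds: 1, 3, 5, 6.
Check F (t ∧ p) at each: 1→ok, 3→ok, 5→ok, 6→ok.

Holds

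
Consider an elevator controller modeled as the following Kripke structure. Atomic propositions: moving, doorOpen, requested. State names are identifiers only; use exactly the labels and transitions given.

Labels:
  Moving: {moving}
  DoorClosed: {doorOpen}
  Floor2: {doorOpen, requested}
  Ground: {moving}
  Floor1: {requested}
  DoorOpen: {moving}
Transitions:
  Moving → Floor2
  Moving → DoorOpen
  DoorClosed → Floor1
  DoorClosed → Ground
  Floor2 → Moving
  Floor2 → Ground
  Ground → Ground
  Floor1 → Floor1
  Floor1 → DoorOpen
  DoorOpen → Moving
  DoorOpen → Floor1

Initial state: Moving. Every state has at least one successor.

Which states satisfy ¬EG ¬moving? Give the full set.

{Moving, Floor2, Ground, DoorOpen}

States satisfying ¬moving: {DoorClosed, Floor2, Floor1}.
States satisfying EG ¬moving: {DoorClosed, Floor1}.
States satisfying ¬EG ¬moving: {Moving, Floor2, Ground, DoorOpen}.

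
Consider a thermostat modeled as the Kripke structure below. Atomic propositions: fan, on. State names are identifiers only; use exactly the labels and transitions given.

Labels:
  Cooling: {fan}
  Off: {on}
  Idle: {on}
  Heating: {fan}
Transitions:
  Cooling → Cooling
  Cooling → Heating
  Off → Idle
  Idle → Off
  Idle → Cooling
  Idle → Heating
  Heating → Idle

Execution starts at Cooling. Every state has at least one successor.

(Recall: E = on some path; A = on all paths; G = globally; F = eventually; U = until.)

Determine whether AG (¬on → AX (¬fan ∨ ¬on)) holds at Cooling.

States satisfying ¬on → AX (¬fan ∨ ¬on): {Cooling, Off, Idle, Heating}.
States satisfying AG (¬on → AX (¬fan ∨ ¬on)): {Cooling, Off, Idle, Heating}.
Every state reachable from Cooling satisfies ¬on → AX (¬fan ∨ ¬on).
Cooling ∈ Sat(AG (¬on → AX (¬fan ∨ ¬on))).

Yes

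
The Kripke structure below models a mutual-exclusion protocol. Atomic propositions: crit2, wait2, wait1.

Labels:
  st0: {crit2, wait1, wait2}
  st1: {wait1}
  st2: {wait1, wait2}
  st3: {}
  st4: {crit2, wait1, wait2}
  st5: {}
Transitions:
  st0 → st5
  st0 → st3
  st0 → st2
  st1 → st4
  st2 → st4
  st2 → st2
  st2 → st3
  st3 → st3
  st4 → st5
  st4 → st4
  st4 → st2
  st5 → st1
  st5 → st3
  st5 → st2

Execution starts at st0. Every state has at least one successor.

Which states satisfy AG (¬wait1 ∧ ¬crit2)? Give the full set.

States satisfying ¬wait1 ∧ ¬crit2: {st3, st5}.
States satisfying AG (¬wait1 ∧ ¬crit2): {st3}.

{st3}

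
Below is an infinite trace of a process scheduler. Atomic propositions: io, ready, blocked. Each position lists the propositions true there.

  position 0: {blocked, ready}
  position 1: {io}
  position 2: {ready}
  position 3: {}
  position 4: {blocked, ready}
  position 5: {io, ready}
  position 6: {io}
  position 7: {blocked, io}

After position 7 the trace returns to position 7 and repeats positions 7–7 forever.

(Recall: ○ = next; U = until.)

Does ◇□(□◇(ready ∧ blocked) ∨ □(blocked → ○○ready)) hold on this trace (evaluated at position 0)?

□(□◇(ready ∧ blocked) ∨ □(blocked → ○○ready)) is false at every position 0..7, so it never becomes true and ◇□(□◇(ready ∧ blocked) ∨ □(blocked → ○○ready)) fails.

Does not hold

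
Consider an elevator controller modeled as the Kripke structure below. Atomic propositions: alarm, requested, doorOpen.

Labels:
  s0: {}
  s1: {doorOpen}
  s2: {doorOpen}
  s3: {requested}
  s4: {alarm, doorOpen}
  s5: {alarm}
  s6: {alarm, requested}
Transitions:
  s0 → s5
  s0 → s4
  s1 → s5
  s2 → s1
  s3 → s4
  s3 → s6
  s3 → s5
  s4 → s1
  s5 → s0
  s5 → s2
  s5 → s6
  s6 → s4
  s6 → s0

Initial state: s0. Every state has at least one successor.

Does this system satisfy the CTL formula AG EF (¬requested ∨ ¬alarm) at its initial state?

States satisfying EF (¬requested ∨ ¬alarm): {s0, s1, s2, s3, s4, s5, s6}.
States satisfying AG EF (¬requested ∨ ¬alarm): {s0, s1, s2, s3, s4, s5, s6}.
Every state reachable from s0 satisfies EF (¬requested ∨ ¬alarm).
s0 ∈ Sat(AG EF (¬requested ∨ ¬alarm)).

Holds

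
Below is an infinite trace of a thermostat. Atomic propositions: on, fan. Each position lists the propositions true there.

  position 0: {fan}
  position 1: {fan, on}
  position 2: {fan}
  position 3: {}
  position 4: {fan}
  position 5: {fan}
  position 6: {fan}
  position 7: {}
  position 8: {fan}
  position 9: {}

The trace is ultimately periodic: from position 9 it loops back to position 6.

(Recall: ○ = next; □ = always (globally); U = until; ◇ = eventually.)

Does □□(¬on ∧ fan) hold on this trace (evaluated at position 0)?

Does not hold

□(¬on ∧ fan) must hold at every position from 0 onward. It fails at position 0, so □□(¬on ∧ fan) is false.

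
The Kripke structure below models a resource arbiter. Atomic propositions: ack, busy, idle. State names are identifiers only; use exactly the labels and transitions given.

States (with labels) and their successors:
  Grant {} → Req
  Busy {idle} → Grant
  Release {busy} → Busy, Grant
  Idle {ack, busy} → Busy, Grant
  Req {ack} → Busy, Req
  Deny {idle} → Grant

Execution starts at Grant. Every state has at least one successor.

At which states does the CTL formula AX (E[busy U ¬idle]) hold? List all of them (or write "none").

States satisfying E[busy U ¬idle]: {Grant, Release, Idle, Req}.
States satisfying AX (E[busy U ¬idle]): {Grant, Busy, Deny}.

{Grant, Busy, Deny}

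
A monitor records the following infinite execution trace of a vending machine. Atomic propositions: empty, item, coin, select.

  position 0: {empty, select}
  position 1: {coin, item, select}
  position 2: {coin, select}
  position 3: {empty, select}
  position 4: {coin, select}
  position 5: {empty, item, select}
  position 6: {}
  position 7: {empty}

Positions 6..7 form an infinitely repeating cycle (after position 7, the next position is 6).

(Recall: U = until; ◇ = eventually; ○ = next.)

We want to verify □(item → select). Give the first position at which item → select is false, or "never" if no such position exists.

never

item → select holds at every position 0..7, and those are all the positions the trace ever visits, so the invariant □(item → select) is never violated.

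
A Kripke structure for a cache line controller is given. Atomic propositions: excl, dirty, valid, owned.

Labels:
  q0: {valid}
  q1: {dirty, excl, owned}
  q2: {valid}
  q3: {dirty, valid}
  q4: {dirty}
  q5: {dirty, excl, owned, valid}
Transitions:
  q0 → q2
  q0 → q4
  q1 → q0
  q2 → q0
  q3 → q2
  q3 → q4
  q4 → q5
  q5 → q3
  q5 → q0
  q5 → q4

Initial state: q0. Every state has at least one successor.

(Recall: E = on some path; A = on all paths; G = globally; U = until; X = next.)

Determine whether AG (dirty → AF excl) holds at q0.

States satisfying dirty → AF excl: {q0, q1, q2, q4, q5}.
States satisfying AG (dirty → AF excl): ∅.
q3 is reachable from q0 and violates dirty → AF excl, so AG fails at q0.
q0 ∉ Sat(AG (dirty → AF excl)).

Violated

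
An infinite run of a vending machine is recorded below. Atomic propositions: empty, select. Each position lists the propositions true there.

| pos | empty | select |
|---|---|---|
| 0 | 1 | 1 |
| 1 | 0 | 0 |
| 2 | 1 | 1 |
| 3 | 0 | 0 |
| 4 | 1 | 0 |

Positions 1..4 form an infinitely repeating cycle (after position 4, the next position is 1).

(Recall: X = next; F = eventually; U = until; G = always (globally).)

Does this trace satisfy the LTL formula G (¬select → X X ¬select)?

Does not hold

¬select → X X ¬select must hold at every position from 0 onward. It fails at position 4, so G (¬select → X X ¬select) is false.
Positions where ¬select holds: 1, 3, 4.
Check X X ¬select at each: 1→ok, 3→ok, 4→fails.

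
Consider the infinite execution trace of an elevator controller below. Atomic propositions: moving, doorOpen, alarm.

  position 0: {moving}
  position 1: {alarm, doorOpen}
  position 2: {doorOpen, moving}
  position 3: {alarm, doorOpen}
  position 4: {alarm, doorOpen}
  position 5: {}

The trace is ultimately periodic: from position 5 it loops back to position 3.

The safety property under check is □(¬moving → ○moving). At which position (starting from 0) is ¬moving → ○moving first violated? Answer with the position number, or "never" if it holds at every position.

3

Check ¬moving → ○moving at each position in order: 0 ✓, 1 ✓, 2 ✓.
At position 3 the labels are {alarm, doorOpen} and the next position 4 has {alarm, doorOpen}, so ¬moving → ○moving is false there. This is the first violation.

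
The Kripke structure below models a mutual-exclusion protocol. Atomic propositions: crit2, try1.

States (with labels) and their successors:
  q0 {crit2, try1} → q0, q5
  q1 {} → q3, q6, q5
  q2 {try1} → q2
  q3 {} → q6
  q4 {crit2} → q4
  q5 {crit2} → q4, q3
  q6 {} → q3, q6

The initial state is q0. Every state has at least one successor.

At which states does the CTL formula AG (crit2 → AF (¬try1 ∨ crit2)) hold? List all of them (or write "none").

States satisfying crit2 → AF (¬try1 ∨ crit2): {q0, q1, q2, q3, q4, q5, q6}.
States satisfying AG (crit2 → AF (¬try1 ∨ crit2)): {q0, q1, q2, q3, q4, q5, q6}.

{q0, q1, q2, q3, q4, q5, q6}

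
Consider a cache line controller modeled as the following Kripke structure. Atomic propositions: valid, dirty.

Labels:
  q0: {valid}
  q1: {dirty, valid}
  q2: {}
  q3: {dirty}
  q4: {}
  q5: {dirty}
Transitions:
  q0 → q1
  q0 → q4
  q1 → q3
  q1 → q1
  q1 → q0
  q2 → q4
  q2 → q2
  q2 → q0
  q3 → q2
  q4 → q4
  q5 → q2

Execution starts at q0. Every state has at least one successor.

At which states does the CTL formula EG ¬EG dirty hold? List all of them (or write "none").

{q0, q2, q3, q4, q5}

States satisfying ¬EG dirty: {q0, q2, q3, q4, q5}.
States satisfying EG ¬EG dirty: {q0, q2, q3, q4, q5}.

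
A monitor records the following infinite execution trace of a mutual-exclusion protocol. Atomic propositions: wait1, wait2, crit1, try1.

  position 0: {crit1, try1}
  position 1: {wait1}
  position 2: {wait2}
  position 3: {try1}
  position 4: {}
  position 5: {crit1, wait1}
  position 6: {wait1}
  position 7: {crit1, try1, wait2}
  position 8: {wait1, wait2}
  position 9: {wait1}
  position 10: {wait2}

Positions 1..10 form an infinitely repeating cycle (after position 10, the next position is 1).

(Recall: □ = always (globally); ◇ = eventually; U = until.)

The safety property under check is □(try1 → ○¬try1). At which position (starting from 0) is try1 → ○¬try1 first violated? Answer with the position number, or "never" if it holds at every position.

try1 → ○¬try1 holds at every position 0..10, and those are all the positions the trace ever visits, so the invariant □(try1 → ○¬try1) is never violated.

never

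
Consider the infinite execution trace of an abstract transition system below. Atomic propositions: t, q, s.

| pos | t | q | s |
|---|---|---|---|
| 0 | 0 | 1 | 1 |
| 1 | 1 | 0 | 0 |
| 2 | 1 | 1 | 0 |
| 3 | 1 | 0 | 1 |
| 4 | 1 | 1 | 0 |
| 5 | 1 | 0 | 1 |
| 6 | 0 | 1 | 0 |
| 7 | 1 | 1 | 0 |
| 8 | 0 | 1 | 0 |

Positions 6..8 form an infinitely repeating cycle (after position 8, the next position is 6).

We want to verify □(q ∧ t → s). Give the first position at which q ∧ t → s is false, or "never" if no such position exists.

Check q ∧ t → s at each position in order: 0 ✓, 1 ✓.
At position 2 the labels are {q, t}, so q ∧ t → s is false there. This is the first violation.

2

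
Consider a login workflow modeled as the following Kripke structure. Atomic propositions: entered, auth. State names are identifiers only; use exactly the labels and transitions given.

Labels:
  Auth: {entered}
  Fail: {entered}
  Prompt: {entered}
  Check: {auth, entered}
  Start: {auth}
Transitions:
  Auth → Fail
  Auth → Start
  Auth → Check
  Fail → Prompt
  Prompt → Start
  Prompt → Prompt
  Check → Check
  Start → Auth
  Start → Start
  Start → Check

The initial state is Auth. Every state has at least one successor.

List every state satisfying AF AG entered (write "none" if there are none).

States satisfying AG entered: {Check}.
States satisfying AF AG entered: {Check}.

{Check}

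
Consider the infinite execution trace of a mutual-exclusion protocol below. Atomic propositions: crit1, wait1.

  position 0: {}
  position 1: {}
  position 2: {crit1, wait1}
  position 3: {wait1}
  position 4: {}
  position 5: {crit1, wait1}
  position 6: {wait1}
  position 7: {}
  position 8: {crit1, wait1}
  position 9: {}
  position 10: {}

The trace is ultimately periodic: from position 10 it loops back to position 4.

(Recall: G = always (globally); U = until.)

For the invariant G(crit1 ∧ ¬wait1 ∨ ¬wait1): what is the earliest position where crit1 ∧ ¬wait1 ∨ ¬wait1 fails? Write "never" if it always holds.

Check crit1 ∧ ¬wait1 ∨ ¬wait1 at each position in order: 0 ✓, 1 ✓.
At position 2 the labels are {crit1, wait1}, so crit1 ∧ ¬wait1 ∨ ¬wait1 is false there. This is the first violation.

2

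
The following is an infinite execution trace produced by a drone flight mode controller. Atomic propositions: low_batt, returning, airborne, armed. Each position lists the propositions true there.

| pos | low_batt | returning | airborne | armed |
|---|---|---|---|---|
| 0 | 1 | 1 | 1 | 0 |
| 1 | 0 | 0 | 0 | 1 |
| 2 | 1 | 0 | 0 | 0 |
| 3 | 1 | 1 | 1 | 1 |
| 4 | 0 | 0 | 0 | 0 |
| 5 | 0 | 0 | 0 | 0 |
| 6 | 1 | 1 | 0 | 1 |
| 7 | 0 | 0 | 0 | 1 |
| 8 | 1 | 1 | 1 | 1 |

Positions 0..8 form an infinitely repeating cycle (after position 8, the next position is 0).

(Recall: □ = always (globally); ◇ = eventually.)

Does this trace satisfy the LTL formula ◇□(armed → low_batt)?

□(armed → low_batt) is false at every position 0..8, so it never becomes true and ◇□(armed → low_batt) fails.

Violated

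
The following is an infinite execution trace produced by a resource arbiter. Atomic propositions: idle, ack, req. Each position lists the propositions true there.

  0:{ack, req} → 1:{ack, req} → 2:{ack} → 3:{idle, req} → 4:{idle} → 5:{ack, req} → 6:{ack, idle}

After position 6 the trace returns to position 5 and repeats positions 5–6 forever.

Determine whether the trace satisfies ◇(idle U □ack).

idle U □ack holds at position 3, which is reachable from 0, so ◇(idle U □ack) holds.

Yes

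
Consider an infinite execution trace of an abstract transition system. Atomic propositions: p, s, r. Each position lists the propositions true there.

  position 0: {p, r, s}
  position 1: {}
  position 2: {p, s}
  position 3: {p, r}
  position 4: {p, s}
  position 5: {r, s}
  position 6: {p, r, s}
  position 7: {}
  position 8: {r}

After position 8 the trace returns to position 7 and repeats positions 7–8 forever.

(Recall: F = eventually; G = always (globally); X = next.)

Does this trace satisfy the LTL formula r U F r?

Walking from position 0: F r first holds at position 0, and r holds at every earlier position along the way, so r U F r holds.

Yes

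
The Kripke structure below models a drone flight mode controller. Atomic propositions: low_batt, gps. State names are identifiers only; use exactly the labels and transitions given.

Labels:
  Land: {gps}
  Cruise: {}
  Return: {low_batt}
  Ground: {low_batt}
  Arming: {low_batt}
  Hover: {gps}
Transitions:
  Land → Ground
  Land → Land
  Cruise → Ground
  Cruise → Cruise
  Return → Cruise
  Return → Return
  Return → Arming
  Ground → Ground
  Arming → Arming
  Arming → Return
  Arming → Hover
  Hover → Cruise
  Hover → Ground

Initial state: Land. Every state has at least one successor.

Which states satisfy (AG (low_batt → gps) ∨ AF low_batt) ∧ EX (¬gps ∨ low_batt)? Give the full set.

{Return, Ground, Arming}

States satisfying low_batt → gps: {Land, Cruise, Hover}.
States satisfying AG (low_batt → gps): ∅.
States satisfying low_batt: {Return, Ground, Arming}.
States satisfying AF low_batt: {Return, Ground, Arming}.
States satisfying AG (low_batt → gps) ∨ AF low_batt: {Return, Ground, Arming}.
States satisfying ¬gps ∨ low_batt: {Cruise, Return, Ground, Arming}.
States satisfying EX (¬gps ∨ low_batt): {Land, Cruise, Return, Ground, Arming, Hover}.
States satisfying (AG (low_batt → gps) ∨ AF low_batt) ∧ EX (¬gps ∨ low_batt): {Return, Ground, Arming}.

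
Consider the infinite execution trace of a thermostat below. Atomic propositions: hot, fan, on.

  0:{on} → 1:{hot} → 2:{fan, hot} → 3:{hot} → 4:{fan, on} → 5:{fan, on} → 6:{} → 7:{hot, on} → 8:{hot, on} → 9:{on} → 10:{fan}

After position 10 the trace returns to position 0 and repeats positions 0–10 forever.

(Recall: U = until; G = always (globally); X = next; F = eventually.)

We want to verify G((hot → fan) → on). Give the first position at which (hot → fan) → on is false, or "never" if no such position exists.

Check (hot → fan) → on at each position in order: 0 ✓, 1 ✓.
At position 2 the labels are {fan, hot}, so (hot → fan) → on is false there. This is the first violation.

2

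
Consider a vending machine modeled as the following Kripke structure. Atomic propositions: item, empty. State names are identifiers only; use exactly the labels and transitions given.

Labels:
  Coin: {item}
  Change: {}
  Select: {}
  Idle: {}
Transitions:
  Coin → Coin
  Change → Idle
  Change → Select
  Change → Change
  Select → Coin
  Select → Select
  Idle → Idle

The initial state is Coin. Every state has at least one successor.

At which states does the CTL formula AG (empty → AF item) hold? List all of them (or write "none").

{Coin, Change, Select, Idle}

States satisfying empty → AF item: {Coin, Change, Select, Idle}.
States satisfying AG (empty → AF item): {Coin, Change, Select, Idle}.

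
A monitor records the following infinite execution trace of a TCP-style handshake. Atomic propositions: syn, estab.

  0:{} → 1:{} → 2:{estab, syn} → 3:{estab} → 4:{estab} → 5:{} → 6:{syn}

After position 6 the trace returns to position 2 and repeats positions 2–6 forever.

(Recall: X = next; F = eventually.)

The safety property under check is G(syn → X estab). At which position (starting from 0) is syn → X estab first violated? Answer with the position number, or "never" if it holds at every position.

syn → X estab holds at every position 0..6, and those are all the positions the trace ever visits, so the invariant G(syn → X estab) is never violated.

never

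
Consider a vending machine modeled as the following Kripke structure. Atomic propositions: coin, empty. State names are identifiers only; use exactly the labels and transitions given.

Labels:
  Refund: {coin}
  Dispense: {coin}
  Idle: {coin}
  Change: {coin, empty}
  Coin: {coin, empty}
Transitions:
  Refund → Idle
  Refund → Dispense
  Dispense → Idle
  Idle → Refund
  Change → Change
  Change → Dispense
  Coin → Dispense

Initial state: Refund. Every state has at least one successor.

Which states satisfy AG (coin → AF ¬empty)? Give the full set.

States satisfying coin → AF ¬empty: {Refund, Dispense, Idle, Coin}.
States satisfying AG (coin → AF ¬empty): {Refund, Dispense, Idle, Coin}.

{Refund, Dispense, Idle, Coin}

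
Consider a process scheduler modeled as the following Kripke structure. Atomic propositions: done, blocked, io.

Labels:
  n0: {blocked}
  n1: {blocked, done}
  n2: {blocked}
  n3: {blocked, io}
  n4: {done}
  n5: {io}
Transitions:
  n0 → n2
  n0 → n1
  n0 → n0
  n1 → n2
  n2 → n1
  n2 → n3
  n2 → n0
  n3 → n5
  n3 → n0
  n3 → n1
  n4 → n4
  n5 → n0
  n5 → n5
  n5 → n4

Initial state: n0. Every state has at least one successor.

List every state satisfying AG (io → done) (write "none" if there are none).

{n4}

States satisfying io → done: {n0, n1, n2, n4}.
States satisfying AG (io → done): {n4}.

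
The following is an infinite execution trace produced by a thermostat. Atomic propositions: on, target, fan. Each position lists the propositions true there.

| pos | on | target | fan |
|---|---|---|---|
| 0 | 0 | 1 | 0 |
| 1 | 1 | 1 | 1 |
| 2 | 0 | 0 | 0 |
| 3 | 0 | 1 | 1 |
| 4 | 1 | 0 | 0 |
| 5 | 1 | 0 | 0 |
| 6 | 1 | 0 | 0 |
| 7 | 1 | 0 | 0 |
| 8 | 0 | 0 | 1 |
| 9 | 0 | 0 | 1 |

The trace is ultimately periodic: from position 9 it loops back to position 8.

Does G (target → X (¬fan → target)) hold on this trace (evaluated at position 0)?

No

target → X (¬fan → target) must hold at every position from 0 onward. It fails at position 1, so G (target → X (¬fan → target)) is false.
Positions where target holds: 0, 1, 3.
Check X (¬fan → target) at each: 0→ok, 1→fails, 3→fails.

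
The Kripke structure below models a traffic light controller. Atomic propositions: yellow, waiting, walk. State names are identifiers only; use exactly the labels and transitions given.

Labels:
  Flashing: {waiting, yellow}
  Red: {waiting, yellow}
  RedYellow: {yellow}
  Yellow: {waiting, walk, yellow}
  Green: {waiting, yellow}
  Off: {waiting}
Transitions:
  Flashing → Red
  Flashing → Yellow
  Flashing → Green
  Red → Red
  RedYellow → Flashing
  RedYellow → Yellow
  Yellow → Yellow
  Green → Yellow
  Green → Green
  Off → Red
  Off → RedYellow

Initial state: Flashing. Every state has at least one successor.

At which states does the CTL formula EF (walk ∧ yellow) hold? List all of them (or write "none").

States satisfying walk ∧ yellow: {Yellow}.
States satisfying EF (walk ∧ yellow): {Flashing, RedYellow, Yellow, Green, Off}.

{Flashing, RedYellow, Yellow, Green, Off}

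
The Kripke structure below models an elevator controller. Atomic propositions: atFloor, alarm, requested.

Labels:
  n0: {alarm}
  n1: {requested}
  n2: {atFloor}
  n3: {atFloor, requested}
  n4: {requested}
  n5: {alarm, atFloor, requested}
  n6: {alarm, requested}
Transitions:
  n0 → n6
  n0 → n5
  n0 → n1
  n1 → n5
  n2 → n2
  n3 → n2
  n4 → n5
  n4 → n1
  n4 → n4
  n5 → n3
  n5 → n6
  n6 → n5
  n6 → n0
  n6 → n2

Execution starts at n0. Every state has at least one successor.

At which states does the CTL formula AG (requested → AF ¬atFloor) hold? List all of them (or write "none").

States satisfying requested → AF ¬atFloor: {n0, n1, n2, n4, n6}.
States satisfying AG (requested → AF ¬atFloor): {n2}.

{n2}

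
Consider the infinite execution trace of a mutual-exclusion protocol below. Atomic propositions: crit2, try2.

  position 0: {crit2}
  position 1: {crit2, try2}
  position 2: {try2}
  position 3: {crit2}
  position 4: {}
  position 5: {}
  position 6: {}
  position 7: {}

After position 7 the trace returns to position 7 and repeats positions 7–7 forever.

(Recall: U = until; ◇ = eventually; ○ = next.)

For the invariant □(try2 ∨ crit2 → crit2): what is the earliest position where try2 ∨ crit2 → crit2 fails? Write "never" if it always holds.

Check try2 ∨ crit2 → crit2 at each position in order: 0 ✓, 1 ✓.
At position 2 the labels are {try2}, so try2 ∨ crit2 → crit2 is false there. This is the first violation.

2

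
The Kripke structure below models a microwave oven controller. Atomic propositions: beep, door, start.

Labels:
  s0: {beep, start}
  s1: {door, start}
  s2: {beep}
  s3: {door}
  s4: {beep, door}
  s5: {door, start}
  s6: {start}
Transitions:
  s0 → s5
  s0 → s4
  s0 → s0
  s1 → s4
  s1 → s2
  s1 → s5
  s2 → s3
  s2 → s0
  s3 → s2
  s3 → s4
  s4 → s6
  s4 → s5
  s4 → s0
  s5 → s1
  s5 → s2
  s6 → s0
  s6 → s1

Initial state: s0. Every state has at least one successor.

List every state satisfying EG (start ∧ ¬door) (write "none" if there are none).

States satisfying start ∧ ¬door: {s0, s6}.
States satisfying EG (start ∧ ¬door): {s0, s6}.

{s0, s6}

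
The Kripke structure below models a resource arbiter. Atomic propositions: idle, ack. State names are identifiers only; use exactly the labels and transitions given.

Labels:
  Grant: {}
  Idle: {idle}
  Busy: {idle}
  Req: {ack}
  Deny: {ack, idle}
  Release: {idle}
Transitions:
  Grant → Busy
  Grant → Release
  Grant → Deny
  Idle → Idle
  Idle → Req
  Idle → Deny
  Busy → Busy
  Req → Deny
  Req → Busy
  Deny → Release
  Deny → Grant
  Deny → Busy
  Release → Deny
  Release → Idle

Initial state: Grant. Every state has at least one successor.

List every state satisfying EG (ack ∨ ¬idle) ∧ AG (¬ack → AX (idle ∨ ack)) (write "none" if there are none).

{Grant, Req, Deny}

States satisfying ack ∨ ¬idle: {Grant, Req, Deny}.
States satisfying EG (ack ∨ ¬idle): {Grant, Req, Deny}.
States satisfying ¬ack → AX (idle ∨ ack): {Grant, Idle, Busy, Req, Deny, Release}.
States satisfying AG (¬ack → AX (idle ∨ ack)): {Grant, Idle, Busy, Req, Deny, Release}.
States satisfying EG (ack ∨ ¬idle) ∧ AG (¬ack → AX (idle ∨ ack)): {Grant, Req, Deny}.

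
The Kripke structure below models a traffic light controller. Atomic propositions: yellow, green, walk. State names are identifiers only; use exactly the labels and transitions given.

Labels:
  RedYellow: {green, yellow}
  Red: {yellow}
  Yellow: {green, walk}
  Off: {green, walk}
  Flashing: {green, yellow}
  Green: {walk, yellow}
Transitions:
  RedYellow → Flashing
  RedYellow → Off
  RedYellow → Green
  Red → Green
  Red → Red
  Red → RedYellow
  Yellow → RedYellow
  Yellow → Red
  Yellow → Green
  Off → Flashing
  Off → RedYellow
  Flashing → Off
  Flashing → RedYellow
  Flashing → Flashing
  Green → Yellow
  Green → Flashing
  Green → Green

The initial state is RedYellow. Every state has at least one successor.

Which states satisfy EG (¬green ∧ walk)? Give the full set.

States satisfying ¬green ∧ walk: {Green}.
States satisfying EG (¬green ∧ walk): {Green}.

{Green}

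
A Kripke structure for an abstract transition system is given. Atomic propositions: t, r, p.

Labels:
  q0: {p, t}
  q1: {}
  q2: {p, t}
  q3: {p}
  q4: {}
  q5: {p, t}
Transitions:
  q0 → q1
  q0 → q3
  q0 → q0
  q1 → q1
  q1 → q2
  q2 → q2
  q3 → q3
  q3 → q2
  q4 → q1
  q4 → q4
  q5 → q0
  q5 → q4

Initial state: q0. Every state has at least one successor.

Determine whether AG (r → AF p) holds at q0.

Yes

States satisfying r → AF p: {q0, q1, q2, q3, q4, q5}.
States satisfying AG (r → AF p): {q0, q1, q2, q3, q4, q5}.
Every state reachable from q0 satisfies r → AF p.
q0 ∈ Sat(AG (r → AF p)).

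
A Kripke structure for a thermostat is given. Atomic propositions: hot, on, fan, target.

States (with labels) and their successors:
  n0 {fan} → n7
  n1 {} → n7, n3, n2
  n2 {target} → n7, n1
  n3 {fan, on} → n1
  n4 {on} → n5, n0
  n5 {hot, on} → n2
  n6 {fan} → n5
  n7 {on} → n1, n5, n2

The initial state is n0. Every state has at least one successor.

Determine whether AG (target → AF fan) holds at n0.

States satisfying target → AF fan: {n0, n1, n3, n4, n5, n6, n7}.
States satisfying AG (target → AF fan): ∅.
n2 is reachable from n0 and violates target → AF fan, so AG fails at n0.
n0 ∉ Sat(AG (target → AF fan)).

Does not hold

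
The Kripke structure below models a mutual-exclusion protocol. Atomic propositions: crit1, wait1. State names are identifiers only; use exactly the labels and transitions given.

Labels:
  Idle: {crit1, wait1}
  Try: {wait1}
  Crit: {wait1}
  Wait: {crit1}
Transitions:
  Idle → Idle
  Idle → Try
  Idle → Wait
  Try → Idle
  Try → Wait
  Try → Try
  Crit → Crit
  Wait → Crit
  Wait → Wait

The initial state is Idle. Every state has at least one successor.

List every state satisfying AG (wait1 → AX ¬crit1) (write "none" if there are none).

States satisfying wait1 → AX ¬crit1: {Crit, Wait}.
States satisfying AG (wait1 → AX ¬crit1): {Crit, Wait}.

{Crit, Wait}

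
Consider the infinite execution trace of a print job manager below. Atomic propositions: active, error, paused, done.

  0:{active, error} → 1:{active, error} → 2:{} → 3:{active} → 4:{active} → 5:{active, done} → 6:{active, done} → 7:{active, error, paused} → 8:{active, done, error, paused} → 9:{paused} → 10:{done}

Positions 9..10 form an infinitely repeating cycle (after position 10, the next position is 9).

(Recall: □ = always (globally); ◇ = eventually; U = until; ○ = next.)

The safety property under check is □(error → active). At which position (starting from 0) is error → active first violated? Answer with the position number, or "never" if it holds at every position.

error → active holds at every position 0..10, and those are all the positions the trace ever visits, so the invariant □(error → active) is never violated.

never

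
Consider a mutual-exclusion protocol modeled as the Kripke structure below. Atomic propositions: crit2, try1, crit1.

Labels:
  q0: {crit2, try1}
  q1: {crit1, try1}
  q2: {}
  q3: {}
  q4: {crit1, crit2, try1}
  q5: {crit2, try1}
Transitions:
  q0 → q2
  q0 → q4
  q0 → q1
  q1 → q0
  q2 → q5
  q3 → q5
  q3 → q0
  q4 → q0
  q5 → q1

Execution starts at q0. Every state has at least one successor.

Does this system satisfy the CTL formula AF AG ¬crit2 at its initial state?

Does not hold

States satisfying AG ¬crit2: ∅.
States satisfying AF AG ¬crit2: ∅.
There is a path from q0 along which AG ¬crit2 never holds.
q0 ∉ Sat(AF AG ¬crit2).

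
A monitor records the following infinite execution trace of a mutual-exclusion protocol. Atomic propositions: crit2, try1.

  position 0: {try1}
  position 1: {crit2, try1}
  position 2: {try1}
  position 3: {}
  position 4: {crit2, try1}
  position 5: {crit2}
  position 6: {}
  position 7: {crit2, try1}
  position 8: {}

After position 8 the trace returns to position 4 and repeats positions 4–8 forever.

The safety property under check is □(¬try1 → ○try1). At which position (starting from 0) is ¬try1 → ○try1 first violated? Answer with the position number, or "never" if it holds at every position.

5

Check ¬try1 → ○try1 at each position in order: 0 ✓, 1 ✓, 2 ✓, 3 ✓, 4 ✓.
At position 5 the labels are {crit2} and the next position 6 has {}, so ¬try1 → ○try1 is false there. This is the first violation.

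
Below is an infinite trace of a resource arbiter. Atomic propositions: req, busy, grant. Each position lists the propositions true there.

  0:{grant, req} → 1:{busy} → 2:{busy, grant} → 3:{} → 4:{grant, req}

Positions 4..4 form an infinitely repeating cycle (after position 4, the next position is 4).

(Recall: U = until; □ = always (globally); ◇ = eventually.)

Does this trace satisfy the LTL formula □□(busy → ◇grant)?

Yes

□(busy → ◇grant) holds at every position 0..4, and those are all positions ever visited, so □□(busy → ◇grant) holds.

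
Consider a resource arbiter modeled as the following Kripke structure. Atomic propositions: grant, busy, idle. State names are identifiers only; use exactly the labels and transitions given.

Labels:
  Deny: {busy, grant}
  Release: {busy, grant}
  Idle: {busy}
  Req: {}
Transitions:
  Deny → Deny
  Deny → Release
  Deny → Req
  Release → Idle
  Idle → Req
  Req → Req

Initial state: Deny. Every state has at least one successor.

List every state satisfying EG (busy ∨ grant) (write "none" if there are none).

States satisfying busy ∨ grant: {Deny, Release, Idle}.
States satisfying EG (busy ∨ grant): {Deny}.

{Deny}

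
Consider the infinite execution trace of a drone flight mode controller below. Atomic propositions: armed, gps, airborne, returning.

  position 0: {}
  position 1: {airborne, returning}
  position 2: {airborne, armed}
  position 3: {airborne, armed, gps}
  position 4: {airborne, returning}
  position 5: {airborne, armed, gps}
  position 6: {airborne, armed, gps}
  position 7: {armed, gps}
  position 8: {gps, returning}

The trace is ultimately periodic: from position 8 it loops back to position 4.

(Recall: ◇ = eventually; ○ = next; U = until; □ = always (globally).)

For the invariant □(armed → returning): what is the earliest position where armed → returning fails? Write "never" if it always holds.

Check armed → returning at each position in order: 0 ✓, 1 ✓.
At position 2 the labels are {airborne, armed}, so armed → returning is false there. This is the first violation.

2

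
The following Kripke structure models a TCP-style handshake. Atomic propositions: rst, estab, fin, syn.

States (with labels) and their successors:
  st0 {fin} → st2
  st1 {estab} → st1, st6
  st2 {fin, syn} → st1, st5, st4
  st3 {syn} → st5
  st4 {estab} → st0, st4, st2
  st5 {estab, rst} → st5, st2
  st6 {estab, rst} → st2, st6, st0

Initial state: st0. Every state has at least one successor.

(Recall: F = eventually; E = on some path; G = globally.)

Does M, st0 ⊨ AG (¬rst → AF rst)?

Does not hold

States satisfying ¬rst → AF rst: {st3, st5, st6}.
States satisfying AG (¬rst → AF rst): ∅.
st0 is reachable from st0 and violates ¬rst → AF rst, so AG fails at st0.
st0 ∉ Sat(AG (¬rst → AF rst)).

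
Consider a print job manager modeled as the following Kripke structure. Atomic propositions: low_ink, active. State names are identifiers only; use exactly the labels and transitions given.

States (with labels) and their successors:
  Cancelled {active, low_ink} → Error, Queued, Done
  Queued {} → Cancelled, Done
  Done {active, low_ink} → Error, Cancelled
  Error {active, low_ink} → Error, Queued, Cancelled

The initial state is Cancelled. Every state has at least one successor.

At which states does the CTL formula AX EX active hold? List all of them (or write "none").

{Cancelled, Queued, Done, Error}

States satisfying EX active: {Cancelled, Queued, Done, Error}.
States satisfying AX EX active: {Cancelled, Queued, Done, Error}.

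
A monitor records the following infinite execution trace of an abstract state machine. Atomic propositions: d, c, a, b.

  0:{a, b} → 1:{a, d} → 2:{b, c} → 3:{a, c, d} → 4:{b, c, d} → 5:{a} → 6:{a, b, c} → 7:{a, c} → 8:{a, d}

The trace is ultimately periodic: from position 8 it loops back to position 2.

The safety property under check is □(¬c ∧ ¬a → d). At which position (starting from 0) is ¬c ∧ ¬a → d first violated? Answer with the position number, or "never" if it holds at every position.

¬c ∧ ¬a → d holds at every position 0..8, and those are all the positions the trace ever visits, so the invariant □(¬c ∧ ¬a → d) is never violated.

never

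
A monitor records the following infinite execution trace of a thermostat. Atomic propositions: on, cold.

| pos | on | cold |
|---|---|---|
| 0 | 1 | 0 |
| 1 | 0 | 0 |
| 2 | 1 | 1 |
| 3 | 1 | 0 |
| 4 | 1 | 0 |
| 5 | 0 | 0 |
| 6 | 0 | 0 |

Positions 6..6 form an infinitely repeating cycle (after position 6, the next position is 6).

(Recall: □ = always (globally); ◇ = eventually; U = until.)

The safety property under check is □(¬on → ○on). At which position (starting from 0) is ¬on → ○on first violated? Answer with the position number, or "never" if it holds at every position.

5

Check ¬on → ○on at each position in order: 0 ✓, 1 ✓, 2 ✓, 3 ✓, 4 ✓.
At position 5 the labels are {} and the next position 6 has {}, so ¬on → ○on is false there. This is the first violation.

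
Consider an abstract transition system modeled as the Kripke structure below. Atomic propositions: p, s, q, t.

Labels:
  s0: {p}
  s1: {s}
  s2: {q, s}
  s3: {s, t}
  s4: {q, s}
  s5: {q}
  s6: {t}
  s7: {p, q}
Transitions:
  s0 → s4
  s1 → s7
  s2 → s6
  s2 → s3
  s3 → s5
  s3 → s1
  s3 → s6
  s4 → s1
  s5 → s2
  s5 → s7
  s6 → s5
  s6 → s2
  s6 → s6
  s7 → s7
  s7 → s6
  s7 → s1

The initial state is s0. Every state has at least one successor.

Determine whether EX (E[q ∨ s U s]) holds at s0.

States satisfying E[q ∨ s U s]: {s1, s2, s3, s4, s5, s7}.
States satisfying EX (E[q ∨ s U s]): {s0, s1, s2, s3, s4, s5, s6, s7}.
s0 ∈ Sat(EX (E[q ∨ s U s])).

Yes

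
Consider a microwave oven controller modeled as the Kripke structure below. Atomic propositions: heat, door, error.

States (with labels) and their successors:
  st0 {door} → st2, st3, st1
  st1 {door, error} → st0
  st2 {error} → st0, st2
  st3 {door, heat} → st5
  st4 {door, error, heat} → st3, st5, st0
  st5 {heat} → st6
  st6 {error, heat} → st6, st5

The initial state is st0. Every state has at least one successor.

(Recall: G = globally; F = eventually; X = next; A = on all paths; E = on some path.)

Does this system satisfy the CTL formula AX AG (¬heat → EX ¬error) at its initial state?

Holds

States satisfying AG (¬heat → EX ¬error): {st0, st1, st2, st3, st4, st5, st6}.
States satisfying AX AG (¬heat → EX ¬error): {st0, st1, st2, st3, st4, st5, st6}.
st0 ∈ Sat(AX AG (¬heat → EX ¬error)).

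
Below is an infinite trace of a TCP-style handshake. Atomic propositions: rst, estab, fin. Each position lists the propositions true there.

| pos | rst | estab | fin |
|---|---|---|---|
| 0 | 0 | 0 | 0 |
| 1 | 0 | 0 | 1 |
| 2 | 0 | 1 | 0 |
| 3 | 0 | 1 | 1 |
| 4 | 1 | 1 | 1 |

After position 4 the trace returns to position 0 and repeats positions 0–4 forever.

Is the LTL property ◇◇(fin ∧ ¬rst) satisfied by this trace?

◇(fin ∧ ¬rst) holds at position 0, which is reachable from 0, so ◇◇(fin ∧ ¬rst) holds.

Holds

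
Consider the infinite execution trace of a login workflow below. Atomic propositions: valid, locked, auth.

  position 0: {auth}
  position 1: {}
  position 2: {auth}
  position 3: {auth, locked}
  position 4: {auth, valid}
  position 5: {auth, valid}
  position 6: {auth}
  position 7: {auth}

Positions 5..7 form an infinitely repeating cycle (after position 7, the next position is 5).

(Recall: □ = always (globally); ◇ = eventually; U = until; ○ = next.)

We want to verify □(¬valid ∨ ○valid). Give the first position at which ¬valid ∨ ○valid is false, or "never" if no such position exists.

Check ¬valid ∨ ○valid at each position in order: 0 ✓, 1 ✓, 2 ✓, 3 ✓, 4 ✓.
At position 5 the labels are {auth, valid} and the next position 6 has {auth}, so ¬valid ∨ ○valid is false there. This is the first violation.

5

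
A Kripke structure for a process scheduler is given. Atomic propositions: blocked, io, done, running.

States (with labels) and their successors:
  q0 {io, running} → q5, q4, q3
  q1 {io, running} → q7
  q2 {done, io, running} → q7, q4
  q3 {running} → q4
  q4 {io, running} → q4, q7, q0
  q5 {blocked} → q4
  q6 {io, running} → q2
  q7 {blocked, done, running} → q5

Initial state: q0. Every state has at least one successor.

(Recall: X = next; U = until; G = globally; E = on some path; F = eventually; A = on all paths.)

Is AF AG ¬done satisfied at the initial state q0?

States satisfying AG ¬done: ∅.
States satisfying AF AG ¬done: ∅.
There is a path from q0 along which AG ¬done never holds.
q0 ∉ Sat(AF AG ¬done).

Violated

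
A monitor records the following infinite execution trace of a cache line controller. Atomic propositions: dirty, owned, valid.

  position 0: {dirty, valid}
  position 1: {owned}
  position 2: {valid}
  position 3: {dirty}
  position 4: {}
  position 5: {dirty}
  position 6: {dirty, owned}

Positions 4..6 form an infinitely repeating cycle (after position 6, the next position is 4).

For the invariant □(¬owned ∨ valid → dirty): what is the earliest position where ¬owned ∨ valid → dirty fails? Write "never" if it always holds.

Check ¬owned ∨ valid → dirty at each position in order: 0 ✓, 1 ✓.
At position 2 the labels are {valid}, so ¬owned ∨ valid → dirty is false there. This is the first violation.

2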